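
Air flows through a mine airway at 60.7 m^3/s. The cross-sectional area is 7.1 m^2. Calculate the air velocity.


Velocity = flow rate / cross-sectional area
= 60.7 / 7.1
= 8.5493 m/s

8.5493 m/s


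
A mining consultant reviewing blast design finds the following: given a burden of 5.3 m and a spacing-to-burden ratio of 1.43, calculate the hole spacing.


7.579 m

Spacing = burden * ratio
= 5.3 * 1.43
= 7.579 m


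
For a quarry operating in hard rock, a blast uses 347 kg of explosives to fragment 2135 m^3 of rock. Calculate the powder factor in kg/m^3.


Powder factor = explosive mass / rock volume
= 347 / 2135
= 0.1625 kg/m^3

0.1625 kg/m^3


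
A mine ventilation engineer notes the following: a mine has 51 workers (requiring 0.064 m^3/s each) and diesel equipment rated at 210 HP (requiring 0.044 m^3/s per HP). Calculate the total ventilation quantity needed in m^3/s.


12.504 m^3/s

Airflow for workers:
Q_people = 51 * 0.064 = 3.264 m^3/s
Airflow for diesel equipment:
Q_diesel = 210 * 0.044 = 9.24 m^3/s
Total ventilation:
Q_total = 3.264 + 9.24
= 12.504 m^3/s


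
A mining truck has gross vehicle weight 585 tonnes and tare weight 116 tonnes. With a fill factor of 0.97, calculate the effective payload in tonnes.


454.93 tonnes

Maximum payload = gross - tare
= 585 - 116 = 469 tonnes
Effective payload = max payload * fill factor
= 469 * 0.97
= 454.93 tonnes


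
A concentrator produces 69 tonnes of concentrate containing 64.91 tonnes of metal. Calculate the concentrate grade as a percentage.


94.0725%

Grade = (metal in concentrate / concentrate mass) * 100
= (64.91 / 69) * 100
= 0.9407246377 * 100
= 94.0725%


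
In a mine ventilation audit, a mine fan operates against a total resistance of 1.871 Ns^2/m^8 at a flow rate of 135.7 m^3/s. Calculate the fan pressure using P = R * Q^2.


34453.5108 Pa

Compute Q^2:
Q^2 = 135.7^2 = 18414.49
Compute pressure:
P = R * Q^2 = 1.871 * 18414.49
= 34453.5108 Pa


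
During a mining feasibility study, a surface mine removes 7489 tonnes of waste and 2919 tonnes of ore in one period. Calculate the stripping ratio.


2.5656

Stripping ratio = waste tonnage / ore tonnage
= 7489 / 2919
= 2.5656


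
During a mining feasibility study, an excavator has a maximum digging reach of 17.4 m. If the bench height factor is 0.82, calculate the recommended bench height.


Bench height = reach * factor
= 17.4 * 0.82
= 14.268 m

14.268 m


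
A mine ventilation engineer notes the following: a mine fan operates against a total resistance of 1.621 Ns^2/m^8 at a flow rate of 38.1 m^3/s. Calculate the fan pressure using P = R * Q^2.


Compute Q^2:
Q^2 = 38.1^2 = 1451.61
Compute pressure:
P = R * Q^2 = 1.621 * 1451.61
= 2353.0598 Pa

2353.0598 Pa


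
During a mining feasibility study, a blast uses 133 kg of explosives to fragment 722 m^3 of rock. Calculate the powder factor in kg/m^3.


Powder factor = explosive mass / rock volume
= 133 / 722
= 0.1842 kg/m^3

0.1842 kg/m^3


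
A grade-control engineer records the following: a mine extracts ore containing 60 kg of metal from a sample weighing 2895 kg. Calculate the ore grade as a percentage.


2.0725%

Ore grade = (metal mass / ore mass) * 100
= (60 / 2895) * 100
= 0.0207253886 * 100
= 2.0725%


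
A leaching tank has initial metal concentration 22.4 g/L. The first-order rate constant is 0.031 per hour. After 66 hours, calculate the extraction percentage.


87.0749%

Compute the exponent:
-k * t = -0.031 * 66 = -2.046
Remaining concentration:
C = 22.4 * exp(-2.046)
= 22.4 * 0.1292508745
= 2.895219588 g/L
Extracted = 22.4 - 2.895219588 = 19.50478041 g/L
Extraction % = 19.50478041 / 22.4 * 100
= 87.0749%


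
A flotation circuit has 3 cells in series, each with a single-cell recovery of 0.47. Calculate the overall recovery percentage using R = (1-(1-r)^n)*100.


Complement of single-cell recovery:
1 - r = 1 - 0.47 = 0.53
Raise to power n:
(1 - r)^3 = 0.53^3 = 0.148877
Overall recovery:
R = (1 - 0.148877) * 100
= 85.1123%

85.1123%


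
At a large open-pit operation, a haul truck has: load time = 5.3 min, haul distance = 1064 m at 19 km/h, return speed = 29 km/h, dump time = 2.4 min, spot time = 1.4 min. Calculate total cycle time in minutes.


Convert haul speed to m/min: 19 * 1000/60 = 316.6666667 m/min
Haul time = 1064 / 316.6666667 = 3.36 min
Convert return speed to m/min: 29 * 1000/60 = 483.3333333 m/min
Return time = 1064 / 483.3333333 = 2.20137931 min
Total cycle time:
= 5.3 + 3.36 + 2.4 + 2.20137931 + 1.4
= 14.6614 min

14.6614 min


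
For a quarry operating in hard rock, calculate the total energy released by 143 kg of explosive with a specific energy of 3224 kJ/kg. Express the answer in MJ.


461.032 MJ

Energy = mass * specific_energy / 1000
= 143 * 3224 / 1000
= 461032 / 1000
= 461.032 MJ


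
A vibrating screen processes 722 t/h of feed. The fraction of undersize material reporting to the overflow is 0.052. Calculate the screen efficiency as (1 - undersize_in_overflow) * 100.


94.8%

Screen efficiency = (1 - fraction of undersize in overflow) * 100
= (1 - 0.052) * 100
= 0.948 * 100
= 94.8%


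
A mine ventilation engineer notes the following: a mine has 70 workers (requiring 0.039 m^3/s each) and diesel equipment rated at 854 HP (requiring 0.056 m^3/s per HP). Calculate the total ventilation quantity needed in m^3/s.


50.554 m^3/s

Airflow for workers:
Q_people = 70 * 0.039 = 2.73 m^3/s
Airflow for diesel equipment:
Q_diesel = 854 * 0.056 = 47.824 m^3/s
Total ventilation:
Q_total = 2.73 + 47.824
= 50.554 m^3/s


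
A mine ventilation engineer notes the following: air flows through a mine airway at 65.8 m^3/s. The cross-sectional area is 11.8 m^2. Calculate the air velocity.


5.5763 m/s

Velocity = flow rate / cross-sectional area
= 65.8 / 11.8
= 5.5763 m/s


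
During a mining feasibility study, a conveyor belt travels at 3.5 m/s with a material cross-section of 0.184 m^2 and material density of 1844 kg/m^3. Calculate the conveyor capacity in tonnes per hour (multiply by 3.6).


Volumetric flow = speed * area
= 3.5 * 0.184 = 0.644 m^3/s
Mass flow = volumetric * density
= 0.644 * 1844 = 1187.536 kg/s
Convert to t/h: multiply by 3.6
Capacity = 1187.536 * 3.6
= 4275.1296 t/h

4275.1296 t/h


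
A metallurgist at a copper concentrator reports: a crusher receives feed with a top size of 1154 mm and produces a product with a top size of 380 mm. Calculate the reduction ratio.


Reduction ratio = feed size / product size
= 1154 / 380
= 3.0368

3.0368


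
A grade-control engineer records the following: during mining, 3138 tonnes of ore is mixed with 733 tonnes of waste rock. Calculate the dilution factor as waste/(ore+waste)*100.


Total material = ore + waste
= 3138 + 733 = 3871 tonnes
Dilution = waste / total * 100
= 733 / 3871 * 100
= 0.1893567554 * 100
= 18.9357%

18.9357%


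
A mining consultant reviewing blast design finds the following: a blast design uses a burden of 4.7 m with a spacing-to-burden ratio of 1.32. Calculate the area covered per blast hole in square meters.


First, find the spacing:
Spacing = burden * ratio = 4.7 * 1.32
= 6.204 m
Then, calculate the area:
Area = burden * spacing = 4.7 * 6.204
= 29.1588 m^2

29.1588 m^2


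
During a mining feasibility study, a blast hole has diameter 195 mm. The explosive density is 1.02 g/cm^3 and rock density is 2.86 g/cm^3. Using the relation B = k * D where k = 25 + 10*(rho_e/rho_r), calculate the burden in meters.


First, compute k:
rho_e / rho_r = 1.02 / 2.86 = 0.3566433566
k = 25 + 10 * 0.3566433566 = 28.56643357
Then, compute burden:
B = k * D / 1000 = 28.56643357 * 195 / 1000
= 5570.454545 / 1000
= 5.5705 m

5.5705 m


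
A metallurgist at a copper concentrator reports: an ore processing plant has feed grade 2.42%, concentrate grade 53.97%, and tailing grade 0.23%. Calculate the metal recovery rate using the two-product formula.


90.8832%

Using the two-product formula:
R = 100 * c * (f - t) / (f * (c - t))
Numerator = 100 * 53.97 * (2.42 - 0.23)
= 100 * 53.97 * 2.19
= 11819.43
Denominator = 2.42 * (53.97 - 0.23)
= 2.42 * 53.74
= 130.0508
R = 11819.43 / 130.0508
= 90.8832%


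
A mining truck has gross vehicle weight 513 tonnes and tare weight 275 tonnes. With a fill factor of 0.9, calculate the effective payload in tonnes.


Maximum payload = gross - tare
= 513 - 275 = 238 tonnes
Effective payload = max payload * fill factor
= 238 * 0.9
= 214.2 tonnes

214.2 tonnes


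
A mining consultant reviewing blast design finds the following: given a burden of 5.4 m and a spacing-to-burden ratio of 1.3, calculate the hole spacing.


7.02 m

Spacing = burden * ratio
= 5.4 * 1.3
= 7.02 m


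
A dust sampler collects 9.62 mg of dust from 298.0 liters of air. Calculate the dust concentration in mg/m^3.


Convert liters to m^3: 1 m^3 = 1000 L
Concentration = mass / volume * 1000
= 9.62 / 298.0 * 1000
= 0.03228187919 * 1000
= 32.2819 mg/m^3

32.2819 mg/m^3


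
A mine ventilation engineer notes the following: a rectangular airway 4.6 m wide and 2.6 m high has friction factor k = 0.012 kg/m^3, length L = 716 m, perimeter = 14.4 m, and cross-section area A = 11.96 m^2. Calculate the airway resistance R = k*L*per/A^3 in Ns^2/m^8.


0.0723 Ns^2/m^8

Compute the numerator:
k * L * per = 0.012 * 716 * 14.4
= 123.7248
Compute the denominator:
A^3 = 11.96^3 = 1710.777536
Resistance:
R = 123.7248 / 1710.777536
= 0.0723 Ns^2/m^8


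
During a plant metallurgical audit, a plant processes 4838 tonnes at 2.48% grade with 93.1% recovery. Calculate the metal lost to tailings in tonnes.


Total metal in feed:
= 4838 * 2.48 / 100 = 119.9824 tonnes
Metal recovered:
= 119.9824 * 93.1 / 100 = 111.7036144 tonnes
Metal lost to tailings:
= 119.9824 - 111.7036144
= 8.2788 tonnes

8.2788 tonnes


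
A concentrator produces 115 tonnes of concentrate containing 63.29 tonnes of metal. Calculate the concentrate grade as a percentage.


Grade = (metal in concentrate / concentrate mass) * 100
= (63.29 / 115) * 100
= 0.5503478261 * 100
= 55.0348%

55.0348%


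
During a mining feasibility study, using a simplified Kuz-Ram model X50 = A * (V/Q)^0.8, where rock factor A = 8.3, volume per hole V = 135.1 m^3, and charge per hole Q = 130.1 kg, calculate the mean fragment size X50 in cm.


Compute V/Q:
V/Q = 135.1 / 130.1 = 1.038431975
Raise to the power 0.8:
(V/Q)^0.8 = 1.038431975^0.8 = 1.030629198
Multiply by A:
X50 = 8.3 * 1.030629198
= 8.5542 cm

8.5542 cm


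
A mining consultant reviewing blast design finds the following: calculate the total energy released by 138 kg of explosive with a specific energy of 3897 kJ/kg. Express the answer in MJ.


Energy = mass * specific_energy / 1000
= 138 * 3897 / 1000
= 537786 / 1000
= 537.786 MJ

537.786 MJ


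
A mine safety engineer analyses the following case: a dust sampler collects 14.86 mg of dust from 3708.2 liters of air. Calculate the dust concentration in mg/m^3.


4.0073 mg/m^3

Convert liters to m^3: 1 m^3 = 1000 L
Concentration = mass / volume * 1000
= 14.86 / 3708.2 * 1000
= 0.004007335095 * 1000
= 4.0073 mg/m^3


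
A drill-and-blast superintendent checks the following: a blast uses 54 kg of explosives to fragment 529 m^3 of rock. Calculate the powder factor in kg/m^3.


Powder factor = explosive mass / rock volume
= 54 / 529
= 0.1021 kg/m^3

0.1021 kg/m^3


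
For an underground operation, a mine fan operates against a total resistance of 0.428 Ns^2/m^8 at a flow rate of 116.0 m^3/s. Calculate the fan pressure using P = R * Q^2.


5759.168 Pa

Compute Q^2:
Q^2 = 116.0^2 = 13456.0
Compute pressure:
P = R * Q^2 = 0.428 * 13456.0
= 5759.168 Pa


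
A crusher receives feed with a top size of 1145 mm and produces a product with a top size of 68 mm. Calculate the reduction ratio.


16.8382

Reduction ratio = feed size / product size
= 1145 / 68
= 16.8382


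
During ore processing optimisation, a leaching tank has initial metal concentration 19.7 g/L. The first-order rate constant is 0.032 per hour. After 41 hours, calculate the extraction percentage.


Compute the exponent:
-k * t = -0.032 * 41 = -1.312
Remaining concentration:
C = 19.7 * exp(-1.312)
= 19.7 * 0.2692809556
= 5.304834824 g/L
Extracted = 19.7 - 5.304834824 = 14.39516518 g/L
Extraction % = 14.39516518 / 19.7 * 100
= 73.0719%

73.0719%


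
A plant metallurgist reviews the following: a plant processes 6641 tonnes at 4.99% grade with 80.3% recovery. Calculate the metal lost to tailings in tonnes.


65.283 tonnes

Total metal in feed:
= 6641 * 4.99 / 100 = 331.3859 tonnes
Metal recovered:
= 331.3859 * 80.3 / 100 = 266.1028777 tonnes
Metal lost to tailings:
= 331.3859 - 266.1028777
= 65.283 tonnes


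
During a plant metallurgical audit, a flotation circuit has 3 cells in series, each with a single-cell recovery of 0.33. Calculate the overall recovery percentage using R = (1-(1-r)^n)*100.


Complement of single-cell recovery:
1 - r = 1 - 0.33 = 0.67
Raise to power n:
(1 - r)^3 = 0.67^3 = 0.300763
Overall recovery:
R = (1 - 0.300763) * 100
= 69.9237%

69.9237%


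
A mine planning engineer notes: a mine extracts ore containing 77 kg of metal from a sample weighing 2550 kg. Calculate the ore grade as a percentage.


3.0196%

Ore grade = (metal mass / ore mass) * 100
= (77 / 2550) * 100
= 0.03019607843 * 100
= 3.0196%


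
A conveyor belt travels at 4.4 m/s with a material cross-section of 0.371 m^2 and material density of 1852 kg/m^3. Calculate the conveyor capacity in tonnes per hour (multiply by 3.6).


Volumetric flow = speed * area
= 4.4 * 0.371 = 1.6324 m^3/s
Mass flow = volumetric * density
= 1.6324 * 1852 = 3023.2048 kg/s
Convert to t/h: multiply by 3.6
Capacity = 3023.2048 * 3.6
= 10883.5373 t/h

10883.5373 t/h


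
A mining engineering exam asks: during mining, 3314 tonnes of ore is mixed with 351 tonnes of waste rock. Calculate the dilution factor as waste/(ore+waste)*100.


9.5771%

Total material = ore + waste
= 3314 + 351 = 3665 tonnes
Dilution = waste / total * 100
= 351 / 3665 * 100
= 0.09577080491 * 100
= 9.5771%


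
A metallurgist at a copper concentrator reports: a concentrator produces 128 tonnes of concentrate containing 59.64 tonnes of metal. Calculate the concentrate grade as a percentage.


46.5938%

Grade = (metal in concentrate / concentrate mass) * 100
= (59.64 / 128) * 100
= 0.4659375 * 100
= 46.5938%


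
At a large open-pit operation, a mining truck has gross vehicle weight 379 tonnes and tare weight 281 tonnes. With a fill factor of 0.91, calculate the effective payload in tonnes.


89.18 tonnes

Maximum payload = gross - tare
= 379 - 281 = 98 tonnes
Effective payload = max payload * fill factor
= 98 * 0.91
= 89.18 tonnes


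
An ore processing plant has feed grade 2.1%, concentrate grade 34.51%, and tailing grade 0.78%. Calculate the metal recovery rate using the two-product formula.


64.3107%

Using the two-product formula:
R = 100 * c * (f - t) / (f * (c - t))
Numerator = 100 * 34.51 * (2.1 - 0.78)
= 100 * 34.51 * 1.32
= 4555.32
Denominator = 2.1 * (34.51 - 0.78)
= 2.1 * 33.73
= 70.833
R = 4555.32 / 70.833
= 64.3107%


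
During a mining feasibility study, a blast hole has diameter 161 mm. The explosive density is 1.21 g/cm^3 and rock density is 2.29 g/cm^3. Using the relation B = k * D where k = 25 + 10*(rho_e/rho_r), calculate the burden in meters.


4.8757 m

First, compute k:
rho_e / rho_r = 1.21 / 2.29 = 0.5283842795
k = 25 + 10 * 0.5283842795 = 30.28384279
Then, compute burden:
B = k * D / 1000 = 30.28384279 * 161 / 1000
= 4875.69869 / 1000
= 4.8757 m


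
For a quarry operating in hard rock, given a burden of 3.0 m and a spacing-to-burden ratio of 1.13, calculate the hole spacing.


Spacing = burden * ratio
= 3.0 * 1.13
= 3.39 m

3.39 m


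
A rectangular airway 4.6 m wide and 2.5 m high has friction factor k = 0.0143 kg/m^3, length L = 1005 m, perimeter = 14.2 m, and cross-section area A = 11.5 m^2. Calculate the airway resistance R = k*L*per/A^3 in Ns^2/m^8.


0.1342 Ns^2/m^8

Compute the numerator:
k * L * per = 0.0143 * 1005 * 14.2
= 204.0753
Compute the denominator:
A^3 = 11.5^3 = 1520.875
Resistance:
R = 204.0753 / 1520.875
= 0.1342 Ns^2/m^8


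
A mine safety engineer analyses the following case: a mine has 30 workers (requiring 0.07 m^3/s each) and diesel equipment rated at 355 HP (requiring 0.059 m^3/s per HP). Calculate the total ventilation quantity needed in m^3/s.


23.045 m^3/s

Airflow for workers:
Q_people = 30 * 0.07 = 2.1 m^3/s
Airflow for diesel equipment:
Q_diesel = 355 * 0.059 = 20.945 m^3/s
Total ventilation:
Q_total = 2.1 + 20.945
= 23.045 m^3/s


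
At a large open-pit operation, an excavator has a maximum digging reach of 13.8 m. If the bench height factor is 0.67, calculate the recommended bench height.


9.246 m

Bench height = reach * factor
= 13.8 * 0.67
= 9.246 m


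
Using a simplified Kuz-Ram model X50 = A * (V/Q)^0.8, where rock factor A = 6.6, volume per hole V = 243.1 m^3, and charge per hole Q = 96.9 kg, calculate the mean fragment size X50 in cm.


13.7757 cm

Compute V/Q:
V/Q = 243.1 / 96.9 = 2.50877193
Raise to the power 0.8:
(V/Q)^0.8 = 2.50877193^0.8 = 2.08722345
Multiply by A:
X50 = 6.6 * 2.08722345
= 13.7757 cm


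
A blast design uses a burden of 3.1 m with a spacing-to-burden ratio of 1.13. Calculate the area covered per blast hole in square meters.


First, find the spacing:
Spacing = burden * ratio = 3.1 * 1.13
= 3.503 m
Then, calculate the area:
Area = burden * spacing = 3.1 * 3.503
= 10.8593 m^2

10.8593 m^2


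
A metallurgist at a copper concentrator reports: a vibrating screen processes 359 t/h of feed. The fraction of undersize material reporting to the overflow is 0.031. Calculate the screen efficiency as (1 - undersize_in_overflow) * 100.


96.9%

Screen efficiency = (1 - fraction of undersize in overflow) * 100
= (1 - 0.031) * 100
= 0.969 * 100
= 96.9%


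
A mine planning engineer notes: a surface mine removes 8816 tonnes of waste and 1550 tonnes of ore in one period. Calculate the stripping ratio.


Stripping ratio = waste tonnage / ore tonnage
= 8816 / 1550
= 5.6877

5.6877


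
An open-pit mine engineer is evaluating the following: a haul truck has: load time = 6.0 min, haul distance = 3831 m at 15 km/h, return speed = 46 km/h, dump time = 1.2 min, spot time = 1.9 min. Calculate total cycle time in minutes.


Convert haul speed to m/min: 15 * 1000/60 = 250 m/min
Haul time = 3831 / 250 = 15.324 min
Convert return speed to m/min: 46 * 1000/60 = 766.6666667 m/min
Return time = 3831 / 766.6666667 = 4.996956522 min
Total cycle time:
= 6.0 + 15.324 + 1.2 + 4.996956522 + 1.9
= 29.421 min

29.421 min


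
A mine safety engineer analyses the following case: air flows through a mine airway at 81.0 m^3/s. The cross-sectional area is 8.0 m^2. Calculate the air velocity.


10.125 m/s

Velocity = flow rate / cross-sectional area
= 81.0 / 8.0
= 10.125 m/s


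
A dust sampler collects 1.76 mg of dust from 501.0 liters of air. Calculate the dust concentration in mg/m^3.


3.513 mg/m^3

Convert liters to m^3: 1 m^3 = 1000 L
Concentration = mass / volume * 1000
= 1.76 / 501.0 * 1000
= 0.003512974052 * 1000
= 3.513 mg/m^3


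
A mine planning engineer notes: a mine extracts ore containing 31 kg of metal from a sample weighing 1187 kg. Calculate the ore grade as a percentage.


Ore grade = (metal mass / ore mass) * 100
= (31 / 1187) * 100
= 0.02611625948 * 100
= 2.6116%

2.6116%


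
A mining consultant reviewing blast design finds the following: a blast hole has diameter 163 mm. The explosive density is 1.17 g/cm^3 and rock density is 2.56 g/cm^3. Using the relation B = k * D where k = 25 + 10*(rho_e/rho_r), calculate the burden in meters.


First, compute k:
rho_e / rho_r = 1.17 / 2.56 = 0.45703125
k = 25 + 10 * 0.45703125 = 29.5703125
Then, compute burden:
B = k * D / 1000 = 29.5703125 * 163 / 1000
= 4819.960938 / 1000
= 4.82 m

4.82 m


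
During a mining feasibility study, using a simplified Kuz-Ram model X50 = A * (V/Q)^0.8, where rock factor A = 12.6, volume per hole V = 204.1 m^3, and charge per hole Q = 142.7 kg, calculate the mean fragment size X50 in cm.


16.7767 cm

Compute V/Q:
V/Q = 204.1 / 142.7 = 1.430273301
Raise to the power 0.8:
(V/Q)^0.8 = 1.430273301^0.8 = 1.331481772
Multiply by A:
X50 = 12.6 * 1.331481772
= 16.7767 cm


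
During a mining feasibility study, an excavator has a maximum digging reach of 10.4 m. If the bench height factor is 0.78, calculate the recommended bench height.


Bench height = reach * factor
= 10.4 * 0.78
= 8.112 m

8.112 m


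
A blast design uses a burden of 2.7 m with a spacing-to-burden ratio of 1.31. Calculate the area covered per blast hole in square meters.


9.5499 m^2

First, find the spacing:
Spacing = burden * ratio = 2.7 * 1.31
= 3.537 m
Then, calculate the area:
Area = burden * spacing = 2.7 * 3.537
= 9.5499 m^2


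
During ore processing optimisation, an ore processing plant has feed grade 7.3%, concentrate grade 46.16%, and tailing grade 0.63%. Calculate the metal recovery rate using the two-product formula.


92.6342%

Using the two-product formula:
R = 100 * c * (f - t) / (f * (c - t))
Numerator = 100 * 46.16 * (7.3 - 0.63)
= 100 * 46.16 * 6.67
= 30788.72
Denominator = 7.3 * (46.16 - 0.63)
= 7.3 * 45.53
= 332.369
R = 30788.72 / 332.369
= 92.6342%


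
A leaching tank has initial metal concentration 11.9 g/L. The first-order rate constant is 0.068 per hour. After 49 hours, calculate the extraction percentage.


96.4278%

Compute the exponent:
-k * t = -0.068 * 49 = -3.332
Remaining concentration:
C = 11.9 * exp(-3.332)
= 11.9 * 0.0357215904
= 0.4250869257 g/L
Extracted = 11.9 - 0.4250869257 = 11.47491307 g/L
Extraction % = 11.47491307 / 11.9 * 100
= 96.4278%


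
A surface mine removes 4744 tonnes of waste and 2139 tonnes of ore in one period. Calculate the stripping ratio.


2.2179

Stripping ratio = waste tonnage / ore tonnage
= 4744 / 2139
= 2.2179


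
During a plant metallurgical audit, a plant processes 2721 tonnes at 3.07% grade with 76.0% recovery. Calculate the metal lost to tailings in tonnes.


20.0483 tonnes

Total metal in feed:
= 2721 * 3.07 / 100 = 83.5347 tonnes
Metal recovered:
= 83.5347 * 76.0 / 100 = 63.486372 tonnes
Metal lost to tailings:
= 83.5347 - 63.486372
= 20.0483 tonnes


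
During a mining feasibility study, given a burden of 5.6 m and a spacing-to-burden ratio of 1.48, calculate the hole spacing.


Spacing = burden * ratio
= 5.6 * 1.48
= 8.288 m

8.288 m


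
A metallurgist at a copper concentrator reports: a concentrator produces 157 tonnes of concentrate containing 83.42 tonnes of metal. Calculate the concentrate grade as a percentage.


53.1338%

Grade = (metal in concentrate / concentrate mass) * 100
= (83.42 / 157) * 100
= 0.5313375796 * 100
= 53.1338%


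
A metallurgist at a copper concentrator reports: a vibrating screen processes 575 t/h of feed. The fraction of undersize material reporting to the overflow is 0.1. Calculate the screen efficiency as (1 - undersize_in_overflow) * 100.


Screen efficiency = (1 - fraction of undersize in overflow) * 100
= (1 - 0.1) * 100
= 0.9 * 100
= 90.0%

90.0%


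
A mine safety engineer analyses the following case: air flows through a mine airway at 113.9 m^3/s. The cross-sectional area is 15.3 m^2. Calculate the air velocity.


Velocity = flow rate / cross-sectional area
= 113.9 / 15.3
= 7.4444 m/s

7.4444 m/s


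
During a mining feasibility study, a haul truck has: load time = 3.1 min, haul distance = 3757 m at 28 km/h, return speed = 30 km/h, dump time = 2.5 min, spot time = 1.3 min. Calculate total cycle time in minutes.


22.4647 min

Convert haul speed to m/min: 28 * 1000/60 = 466.6666667 m/min
Haul time = 3757 / 466.6666667 = 8.050714286 min
Convert return speed to m/min: 30 * 1000/60 = 500 m/min
Return time = 3757 / 500 = 7.514 min
Total cycle time:
= 3.1 + 8.050714286 + 2.5 + 7.514 + 1.3
= 22.4647 min


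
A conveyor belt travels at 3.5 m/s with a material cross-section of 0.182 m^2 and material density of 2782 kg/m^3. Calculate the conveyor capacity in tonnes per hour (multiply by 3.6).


Volumetric flow = speed * area
= 3.5 * 0.182 = 0.637 m^3/s
Mass flow = volumetric * density
= 0.637 * 2782 = 1772.134 kg/s
Convert to t/h: multiply by 3.6
Capacity = 1772.134 * 3.6
= 6379.6824 t/h

6379.6824 t/h


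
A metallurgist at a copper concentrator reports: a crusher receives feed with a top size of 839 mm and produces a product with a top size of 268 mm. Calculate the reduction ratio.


3.1306

Reduction ratio = feed size / product size
= 839 / 268
= 3.1306


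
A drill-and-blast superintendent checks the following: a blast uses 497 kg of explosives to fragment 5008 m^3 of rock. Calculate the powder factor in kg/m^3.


0.0992 kg/m^3

Powder factor = explosive mass / rock volume
= 497 / 5008
= 0.0992 kg/m^3


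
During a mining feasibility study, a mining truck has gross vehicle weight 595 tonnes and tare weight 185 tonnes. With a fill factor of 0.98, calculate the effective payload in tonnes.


401.8 tonnes

Maximum payload = gross - tare
= 595 - 185 = 410 tonnes
Effective payload = max payload * fill factor
= 410 * 0.98
= 401.8 tonnes


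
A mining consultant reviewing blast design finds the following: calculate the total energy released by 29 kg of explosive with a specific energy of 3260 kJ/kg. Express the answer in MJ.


Energy = mass * specific_energy / 1000
= 29 * 3260 / 1000
= 94540 / 1000
= 94.54 MJ

94.54 MJ


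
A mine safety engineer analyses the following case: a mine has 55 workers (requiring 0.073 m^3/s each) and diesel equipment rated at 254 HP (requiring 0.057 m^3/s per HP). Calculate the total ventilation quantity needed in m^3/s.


Airflow for workers:
Q_people = 55 * 0.073 = 4.015 m^3/s
Airflow for diesel equipment:
Q_diesel = 254 * 0.057 = 14.478 m^3/s
Total ventilation:
Q_total = 4.015 + 14.478
= 18.493 m^3/s

18.493 m^3/s


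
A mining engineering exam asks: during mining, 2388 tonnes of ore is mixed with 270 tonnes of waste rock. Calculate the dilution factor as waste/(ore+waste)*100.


Total material = ore + waste
= 2388 + 270 = 2658 tonnes
Dilution = waste / total * 100
= 270 / 2658 * 100
= 0.1015801354 * 100
= 10.158%

10.158%


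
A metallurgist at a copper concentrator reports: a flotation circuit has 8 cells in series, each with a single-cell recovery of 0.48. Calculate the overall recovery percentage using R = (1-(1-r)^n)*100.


Complement of single-cell recovery:
1 - r = 1 - 0.48 = 0.52
Raise to power n:
(1 - r)^8 = 0.52^8 = 0.005345972853
Overall recovery:
R = (1 - 0.005345972853) * 100
= 99.4654%

99.4654%


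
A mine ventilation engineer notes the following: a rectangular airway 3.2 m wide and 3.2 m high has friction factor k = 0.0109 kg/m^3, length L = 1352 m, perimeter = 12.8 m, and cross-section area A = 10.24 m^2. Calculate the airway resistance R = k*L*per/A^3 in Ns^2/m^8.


Compute the numerator:
k * L * per = 0.0109 * 1352 * 12.8
= 188.63104
Compute the denominator:
A^3 = 10.24^3 = 1073.741824
Resistance:
R = 188.63104 / 1073.741824
= 0.1757 Ns^2/m^8

0.1757 Ns^2/m^8


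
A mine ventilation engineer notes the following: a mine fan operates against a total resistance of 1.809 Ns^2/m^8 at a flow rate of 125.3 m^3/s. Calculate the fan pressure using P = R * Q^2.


Compute Q^2:
Q^2 = 125.3^2 = 15700.09
Compute pressure:
P = R * Q^2 = 1.809 * 15700.09
= 28401.4628 Pa

28401.4628 Pa


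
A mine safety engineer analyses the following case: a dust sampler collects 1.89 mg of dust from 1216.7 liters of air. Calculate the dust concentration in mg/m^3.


1.5534 mg/m^3

Convert liters to m^3: 1 m^3 = 1000 L
Concentration = mass / volume * 1000
= 1.89 / 1216.7 * 1000
= 0.001553382099 * 1000
= 1.5534 mg/m^3


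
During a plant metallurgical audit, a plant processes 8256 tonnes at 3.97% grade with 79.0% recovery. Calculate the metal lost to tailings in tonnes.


68.8303 tonnes

Total metal in feed:
= 8256 * 3.97 / 100 = 327.7632 tonnes
Metal recovered:
= 327.7632 * 79.0 / 100 = 258.932928 tonnes
Metal lost to tailings:
= 327.7632 - 258.932928
= 68.8303 tonnes


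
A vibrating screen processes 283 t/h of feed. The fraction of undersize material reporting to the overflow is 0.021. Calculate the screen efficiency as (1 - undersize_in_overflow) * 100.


Screen efficiency = (1 - fraction of undersize in overflow) * 100
= (1 - 0.021) * 100
= 0.979 * 100
= 97.9%

97.9%


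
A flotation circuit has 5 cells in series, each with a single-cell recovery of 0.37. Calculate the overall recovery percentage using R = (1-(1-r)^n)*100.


Complement of single-cell recovery:
1 - r = 1 - 0.37 = 0.63
Raise to power n:
(1 - r)^5 = 0.63^5 = 0.0992436543
Overall recovery:
R = (1 - 0.0992436543) * 100
= 90.0756%

90.0756%


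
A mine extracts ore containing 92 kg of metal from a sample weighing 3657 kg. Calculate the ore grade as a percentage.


2.5157%

Ore grade = (metal mass / ore mass) * 100
= (92 / 3657) * 100
= 0.0251572327 * 100
= 2.5157%


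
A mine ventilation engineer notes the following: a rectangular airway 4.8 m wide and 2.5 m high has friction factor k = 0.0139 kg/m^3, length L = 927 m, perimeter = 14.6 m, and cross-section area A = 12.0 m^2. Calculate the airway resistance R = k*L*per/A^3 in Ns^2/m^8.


0.1089 Ns^2/m^8

Compute the numerator:
k * L * per = 0.0139 * 927 * 14.6
= 188.12538
Compute the denominator:
A^3 = 12.0^3 = 1728
Resistance:
R = 188.12538 / 1728
= 0.1089 Ns^2/m^8


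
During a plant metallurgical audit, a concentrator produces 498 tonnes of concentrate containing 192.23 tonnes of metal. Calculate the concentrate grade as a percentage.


38.6004%

Grade = (metal in concentrate / concentrate mass) * 100
= (192.23 / 498) * 100
= 0.3860040161 * 100
= 38.6004%


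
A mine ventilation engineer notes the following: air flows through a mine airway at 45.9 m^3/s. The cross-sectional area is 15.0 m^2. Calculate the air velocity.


3.06 m/s

Velocity = flow rate / cross-sectional area
= 45.9 / 15.0
= 3.06 m/s


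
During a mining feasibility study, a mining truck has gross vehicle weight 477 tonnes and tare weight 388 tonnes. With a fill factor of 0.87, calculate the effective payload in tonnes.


77.43 tonnes

Maximum payload = gross - tare
= 477 - 388 = 89 tonnes
Effective payload = max payload * fill factor
= 89 * 0.87
= 77.43 tonnes


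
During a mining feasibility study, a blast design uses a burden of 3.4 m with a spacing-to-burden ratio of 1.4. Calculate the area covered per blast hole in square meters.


16.184 m^2

First, find the spacing:
Spacing = burden * ratio = 3.4 * 1.4
= 4.76 m
Then, calculate the area:
Area = burden * spacing = 3.4 * 4.76
= 16.184 m^2


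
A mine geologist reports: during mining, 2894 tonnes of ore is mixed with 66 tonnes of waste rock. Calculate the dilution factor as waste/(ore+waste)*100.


Total material = ore + waste
= 2894 + 66 = 2960 tonnes
Dilution = waste / total * 100
= 66 / 2960 * 100
= 0.0222972973 * 100
= 2.2297%

2.2297%


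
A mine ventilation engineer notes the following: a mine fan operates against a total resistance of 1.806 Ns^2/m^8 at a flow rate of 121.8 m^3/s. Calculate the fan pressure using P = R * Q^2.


Compute Q^2:
Q^2 = 121.8^2 = 14835.24
Compute pressure:
P = R * Q^2 = 1.806 * 14835.24
= 26792.4434 Pa

26792.4434 Pa


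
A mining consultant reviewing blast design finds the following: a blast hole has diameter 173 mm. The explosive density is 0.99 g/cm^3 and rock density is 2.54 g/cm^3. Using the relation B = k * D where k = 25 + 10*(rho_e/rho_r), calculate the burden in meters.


4.9993 m

First, compute k:
rho_e / rho_r = 0.99 / 2.54 = 0.3897637795
k = 25 + 10 * 0.3897637795 = 28.8976378
Then, compute burden:
B = k * D / 1000 = 28.8976378 * 173 / 1000
= 4999.291339 / 1000
= 4.9993 m


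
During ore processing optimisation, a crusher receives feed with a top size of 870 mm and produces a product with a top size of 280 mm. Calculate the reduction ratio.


Reduction ratio = feed size / product size
= 870 / 280
= 3.1071

3.1071


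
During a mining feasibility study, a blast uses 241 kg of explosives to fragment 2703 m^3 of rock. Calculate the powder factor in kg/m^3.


Powder factor = explosive mass / rock volume
= 241 / 2703
= 0.0892 kg/m^3

0.0892 kg/m^3


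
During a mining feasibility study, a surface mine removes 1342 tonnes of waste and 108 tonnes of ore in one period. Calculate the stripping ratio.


12.4259

Stripping ratio = waste tonnage / ore tonnage
= 1342 / 108
= 12.4259


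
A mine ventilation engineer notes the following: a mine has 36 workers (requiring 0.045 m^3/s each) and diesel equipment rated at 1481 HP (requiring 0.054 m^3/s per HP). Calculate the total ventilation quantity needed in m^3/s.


81.594 m^3/s

Airflow for workers:
Q_people = 36 * 0.045 = 1.62 m^3/s
Airflow for diesel equipment:
Q_diesel = 1481 * 0.054 = 79.974 m^3/s
Total ventilation:
Q_total = 1.62 + 79.974
= 81.594 m^3/s


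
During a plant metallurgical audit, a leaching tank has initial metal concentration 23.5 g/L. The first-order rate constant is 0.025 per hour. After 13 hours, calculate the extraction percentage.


27.7473%

Compute the exponent:
-k * t = -0.025 * 13 = -0.325
Remaining concentration:
C = 23.5 * exp(-0.325)
= 23.5 * 0.7225273536
= 16.97939281 g/L
Extracted = 23.5 - 16.97939281 = 6.520607189 g/L
Extraction % = 6.520607189 / 23.5 * 100
= 27.7473%


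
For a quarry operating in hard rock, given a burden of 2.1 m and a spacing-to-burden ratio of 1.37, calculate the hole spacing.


Spacing = burden * ratio
= 2.1 * 1.37
= 2.877 m

2.877 m


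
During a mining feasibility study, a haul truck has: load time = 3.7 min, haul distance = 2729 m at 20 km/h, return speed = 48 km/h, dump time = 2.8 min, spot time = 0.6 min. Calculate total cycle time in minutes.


Convert haul speed to m/min: 20 * 1000/60 = 333.3333333 m/min
Haul time = 2729 / 333.3333333 = 8.187 min
Convert return speed to m/min: 48 * 1000/60 = 800 m/min
Return time = 2729 / 800 = 3.41125 min
Total cycle time:
= 3.7 + 8.187 + 2.8 + 3.41125 + 0.6
= 18.6983 min

18.6983 min


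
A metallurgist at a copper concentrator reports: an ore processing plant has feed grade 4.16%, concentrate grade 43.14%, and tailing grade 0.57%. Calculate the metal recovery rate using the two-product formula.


Using the two-product formula:
R = 100 * c * (f - t) / (f * (c - t))
Numerator = 100 * 43.14 * (4.16 - 0.57)
= 100 * 43.14 * 3.59
= 15487.26
Denominator = 4.16 * (43.14 - 0.57)
= 4.16 * 42.57
= 177.0912
R = 15487.26 / 177.0912
= 87.4536%

87.4536%


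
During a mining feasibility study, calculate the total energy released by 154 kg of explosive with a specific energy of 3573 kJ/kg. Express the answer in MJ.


550.242 MJ

Energy = mass * specific_energy / 1000
= 154 * 3573 / 1000
= 550242 / 1000
= 550.242 MJ


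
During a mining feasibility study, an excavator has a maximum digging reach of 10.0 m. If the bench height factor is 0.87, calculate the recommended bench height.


Bench height = reach * factor
= 10.0 * 0.87
= 8.7 m

8.7 m


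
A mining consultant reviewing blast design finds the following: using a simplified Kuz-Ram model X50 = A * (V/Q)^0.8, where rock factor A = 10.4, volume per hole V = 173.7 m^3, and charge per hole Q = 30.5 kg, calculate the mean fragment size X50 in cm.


Compute V/Q:
V/Q = 173.7 / 30.5 = 5.695081967
Raise to the power 0.8:
(V/Q)^0.8 = 5.695081967^0.8 = 4.021610289
Multiply by A:
X50 = 10.4 * 4.021610289
= 41.8247 cm

41.8247 cm


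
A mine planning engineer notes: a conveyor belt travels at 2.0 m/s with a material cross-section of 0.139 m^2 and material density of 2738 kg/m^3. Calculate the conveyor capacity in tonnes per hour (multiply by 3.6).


2740.1904 t/h

Volumetric flow = speed * area
= 2.0 * 0.139 = 0.278 m^3/s
Mass flow = volumetric * density
= 0.278 * 2738 = 761.164 kg/s
Convert to t/h: multiply by 3.6
Capacity = 761.164 * 3.6
= 2740.1904 t/h


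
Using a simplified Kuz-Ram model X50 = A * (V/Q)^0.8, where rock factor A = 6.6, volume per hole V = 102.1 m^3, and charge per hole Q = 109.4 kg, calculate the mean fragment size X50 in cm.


6.2453 cm

Compute V/Q:
V/Q = 102.1 / 109.4 = 0.9332723949
Raise to the power 0.8:
(V/Q)^0.8 = 0.9332723949^0.8 = 0.946251838
Multiply by A:
X50 = 6.6 * 0.946251838
= 6.2453 cm


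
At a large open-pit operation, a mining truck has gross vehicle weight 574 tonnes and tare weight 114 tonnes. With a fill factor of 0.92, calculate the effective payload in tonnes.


423.2 tonnes

Maximum payload = gross - tare
= 574 - 114 = 460 tonnes
Effective payload = max payload * fill factor
= 460 * 0.92
= 423.2 tonnes


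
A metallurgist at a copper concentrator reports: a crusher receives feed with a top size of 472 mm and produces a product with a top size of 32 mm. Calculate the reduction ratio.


Reduction ratio = feed size / product size
= 472 / 32
= 14.75

14.75


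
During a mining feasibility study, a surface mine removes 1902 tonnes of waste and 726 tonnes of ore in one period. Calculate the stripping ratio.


2.6198

Stripping ratio = waste tonnage / ore tonnage
= 1902 / 726
= 2.6198


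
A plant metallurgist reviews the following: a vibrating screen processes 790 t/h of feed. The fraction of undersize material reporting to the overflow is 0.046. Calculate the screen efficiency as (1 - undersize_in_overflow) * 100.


95.4%

Screen efficiency = (1 - fraction of undersize in overflow) * 100
= (1 - 0.046) * 100
= 0.954 * 100
= 95.4%


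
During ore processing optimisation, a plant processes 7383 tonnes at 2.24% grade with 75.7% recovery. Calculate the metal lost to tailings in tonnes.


40.1871 tonnes

Total metal in feed:
= 7383 * 2.24 / 100 = 165.3792 tonnes
Metal recovered:
= 165.3792 * 75.7 / 100 = 125.1920544 tonnes
Metal lost to tailings:
= 165.3792 - 125.1920544
= 40.1871 tonnes


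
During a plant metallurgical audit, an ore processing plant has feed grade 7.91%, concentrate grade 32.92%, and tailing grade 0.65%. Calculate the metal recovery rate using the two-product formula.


Using the two-product formula:
R = 100 * c * (f - t) / (f * (c - t))
Numerator = 100 * 32.92 * (7.91 - 0.65)
= 100 * 32.92 * 7.26
= 23899.92
Denominator = 7.91 * (32.92 - 0.65)
= 7.91 * 32.27
= 255.2557
R = 23899.92 / 255.2557
= 93.6313%

93.6313%


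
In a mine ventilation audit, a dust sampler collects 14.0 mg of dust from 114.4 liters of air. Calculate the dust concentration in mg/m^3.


122.3776 mg/m^3

Convert liters to m^3: 1 m^3 = 1000 L
Concentration = mass / volume * 1000
= 14.0 / 114.4 * 1000
= 0.1223776224 * 1000
= 122.3776 mg/m^3


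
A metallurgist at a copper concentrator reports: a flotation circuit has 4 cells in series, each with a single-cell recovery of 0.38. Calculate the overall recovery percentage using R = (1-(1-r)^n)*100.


Complement of single-cell recovery:
1 - r = 1 - 0.38 = 0.62
Raise to power n:
(1 - r)^4 = 0.62^4 = 0.14776336
Overall recovery:
R = (1 - 0.14776336) * 100
= 85.2237%

85.2237%


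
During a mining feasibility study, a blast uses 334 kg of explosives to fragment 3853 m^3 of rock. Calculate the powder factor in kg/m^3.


Powder factor = explosive mass / rock volume
= 334 / 3853
= 0.0867 kg/m^3

0.0867 kg/m^3


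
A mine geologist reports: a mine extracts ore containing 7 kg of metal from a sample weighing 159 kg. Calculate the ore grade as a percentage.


4.4025%

Ore grade = (metal mass / ore mass) * 100
= (7 / 159) * 100
= 0.04402515723 * 100
= 4.4025%


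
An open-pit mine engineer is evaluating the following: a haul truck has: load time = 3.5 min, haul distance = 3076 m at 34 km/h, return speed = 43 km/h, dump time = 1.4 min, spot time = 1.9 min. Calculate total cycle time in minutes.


16.5203 min

Convert haul speed to m/min: 34 * 1000/60 = 566.6666667 m/min
Haul time = 3076 / 566.6666667 = 5.428235294 min
Convert return speed to m/min: 43 * 1000/60 = 716.6666667 m/min
Return time = 3076 / 716.6666667 = 4.292093023 min
Total cycle time:
= 3.5 + 5.428235294 + 1.4 + 4.292093023 + 1.9
= 16.5203 min
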